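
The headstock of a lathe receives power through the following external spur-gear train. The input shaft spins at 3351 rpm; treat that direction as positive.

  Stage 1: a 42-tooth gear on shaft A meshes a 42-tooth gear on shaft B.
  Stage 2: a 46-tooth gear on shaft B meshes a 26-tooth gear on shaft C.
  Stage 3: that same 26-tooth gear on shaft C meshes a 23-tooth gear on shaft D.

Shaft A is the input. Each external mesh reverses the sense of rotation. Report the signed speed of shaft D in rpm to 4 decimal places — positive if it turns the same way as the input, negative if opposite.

Stage 1 [42T→42T]: ω = 3351.0000×42/42 = 3351.0000 rpm, dir flips to −; running = −3351.0000
Stage 2 [46T→26T]: ω = 3351.0000×46/26 = 5928.6923 rpm, dir flips to +; running = +5928.6923
Stage 3 [26T→23T]: ω = 5928.6923×26/23 = 6702.0000 rpm, dir flips to −; running = −6702.0000

-6702.0000 rpm (opposite to input, |ω| = 6702.0000 rpm)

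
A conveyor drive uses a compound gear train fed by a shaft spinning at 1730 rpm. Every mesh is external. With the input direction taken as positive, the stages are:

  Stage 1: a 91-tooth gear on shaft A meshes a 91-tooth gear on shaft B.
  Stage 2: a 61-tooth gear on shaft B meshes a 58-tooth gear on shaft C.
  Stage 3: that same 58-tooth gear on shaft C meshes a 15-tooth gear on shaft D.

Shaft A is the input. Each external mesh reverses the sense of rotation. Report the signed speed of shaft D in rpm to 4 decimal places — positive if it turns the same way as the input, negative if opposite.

Stage 1 [91T→91T]: ω = 1730.0000×91/91 = 1730.0000 rpm, dir flips to −; running = −1730.0000
Stage 2 [61T→58T]: ω = 1730.0000×61/58 = 1819.4828 rpm, dir flips to +; running = +1819.4828
Stage 3 [58T→15T]: ω = 1819.4828×58/15 = 7035.3333 rpm, dir flips to −; running = −7035.3333

-7035.3333 rpm (opposite to input, |ω| = 7035.3333 rpm)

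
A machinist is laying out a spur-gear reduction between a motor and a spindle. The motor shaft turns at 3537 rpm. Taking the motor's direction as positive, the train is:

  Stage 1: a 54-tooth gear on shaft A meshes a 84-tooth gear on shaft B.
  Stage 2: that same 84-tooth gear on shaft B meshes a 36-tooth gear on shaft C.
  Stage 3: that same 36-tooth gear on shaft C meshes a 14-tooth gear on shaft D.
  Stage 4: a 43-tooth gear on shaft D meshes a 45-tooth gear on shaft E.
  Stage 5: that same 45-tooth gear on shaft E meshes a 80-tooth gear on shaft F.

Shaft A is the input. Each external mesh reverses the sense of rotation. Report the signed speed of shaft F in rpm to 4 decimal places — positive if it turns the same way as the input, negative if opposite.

-7332.9589 rpm (opposite to input, |ω| = 7332.9589 rpm)

Stage 1 [54T→84T]: ω = 3537.0000×54/84 = 2273.7857 rpm, dir flips to −; running = −2273.7857
Stage 2 [84T→36T]: ω = 2273.7857×84/36 = 5305.5000 rpm, dir flips to +; running = +5305.5000
Stage 3 [36T→14T]: ω = 5305.5000×36/14 = 13642.7143 rpm, dir flips to −; running = −13642.7143
Stage 4 [43T→45T]: ω = 13642.7143×43/45 = 13036.3714 rpm, dir flips to +; running = +13036.3714
Stage 5 [45T→80T]: ω = 13036.3714×45/80 = 7332.9589 rpm, dir flips to −; running = −7332.9589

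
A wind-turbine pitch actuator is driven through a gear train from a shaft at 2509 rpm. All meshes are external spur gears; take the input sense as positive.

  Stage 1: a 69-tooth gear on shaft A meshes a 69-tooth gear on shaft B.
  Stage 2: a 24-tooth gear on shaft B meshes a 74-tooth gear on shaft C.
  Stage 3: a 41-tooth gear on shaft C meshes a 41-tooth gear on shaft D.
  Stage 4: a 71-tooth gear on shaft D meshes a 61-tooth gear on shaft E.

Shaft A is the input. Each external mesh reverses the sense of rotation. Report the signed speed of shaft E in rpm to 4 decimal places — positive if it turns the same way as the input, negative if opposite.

Stage 1 [69T→69T]: ω = 2509.0000×69/69 = 2509.0000 rpm, dir flips to −; running = −2509.0000
Stage 2 [24T→74T]: ω = 2509.0000×24/74 = 813.7297 rpm, dir flips to +; running = +813.7297
Stage 3 [41T→41T]: ω = 813.7297×41/41 = 813.7297 rpm, dir flips to −; running = −813.7297
Stage 4 [71T→61T]: ω = 813.7297×71/61 = 947.1280 rpm, dir flips to +; running = +947.1280

+947.1280 rpm (same as input, |ω| = 947.1280 rpm)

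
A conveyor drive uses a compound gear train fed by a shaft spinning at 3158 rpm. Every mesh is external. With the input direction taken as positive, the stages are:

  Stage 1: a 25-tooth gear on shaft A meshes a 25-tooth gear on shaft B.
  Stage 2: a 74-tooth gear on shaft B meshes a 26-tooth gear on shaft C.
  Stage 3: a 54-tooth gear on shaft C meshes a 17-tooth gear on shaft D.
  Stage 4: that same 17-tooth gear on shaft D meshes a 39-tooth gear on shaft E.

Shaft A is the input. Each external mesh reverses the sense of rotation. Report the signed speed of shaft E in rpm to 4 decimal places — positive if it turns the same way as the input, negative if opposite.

Stage 1 [25T→25T]: ω = 3158.0000×25/25 = 3158.0000 rpm, dir flips to −; running = −3158.0000
Stage 2 [74T→26T]: ω = 3158.0000×74/26 = 8988.1538 rpm, dir flips to +; running = +8988.1538
Stage 3 [54T→17T]: ω = 8988.1538×54/17 = 28550.6063 rpm, dir flips to −; running = −28550.6063
Stage 4 [17T→39T]: ω = 28550.6063×17/39 = 12445.1361 rpm, dir flips to +; running = +12445.1361

+12445.1361 rpm (same as input, |ω| = 12445.1361 rpm)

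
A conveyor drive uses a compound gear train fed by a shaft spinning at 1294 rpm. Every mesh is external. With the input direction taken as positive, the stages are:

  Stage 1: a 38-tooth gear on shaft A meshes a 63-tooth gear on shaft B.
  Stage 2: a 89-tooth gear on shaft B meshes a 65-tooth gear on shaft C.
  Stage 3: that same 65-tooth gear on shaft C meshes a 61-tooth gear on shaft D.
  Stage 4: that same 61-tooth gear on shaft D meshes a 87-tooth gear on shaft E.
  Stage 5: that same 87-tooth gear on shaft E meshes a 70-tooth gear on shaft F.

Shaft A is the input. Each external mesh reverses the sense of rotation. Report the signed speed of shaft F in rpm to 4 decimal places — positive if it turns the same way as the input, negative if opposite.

-992.3601 rpm (opposite to input, |ω| = 992.3601 rpm)

Stage 1 [38T→63T]: ω = 1294.0000×38/63 = 780.5079 rpm, dir flips to −; running = −780.5079
Stage 2 [89T→65T]: ω = 780.5079×89/65 = 1068.6955 rpm, dir flips to +; running = +1068.6955
Stage 3 [65T→61T]: ω = 1068.6955×65/61 = 1138.7739 rpm, dir flips to −; running = −1138.7739
Stage 4 [61T→87T]: ω = 1138.7739×61/87 = 798.4506 rpm, dir flips to +; running = +798.4506
Stage 5 [87T→70T]: ω = 798.4506×87/70 = 992.3601 rpm, dir flips to −; running = −992.3601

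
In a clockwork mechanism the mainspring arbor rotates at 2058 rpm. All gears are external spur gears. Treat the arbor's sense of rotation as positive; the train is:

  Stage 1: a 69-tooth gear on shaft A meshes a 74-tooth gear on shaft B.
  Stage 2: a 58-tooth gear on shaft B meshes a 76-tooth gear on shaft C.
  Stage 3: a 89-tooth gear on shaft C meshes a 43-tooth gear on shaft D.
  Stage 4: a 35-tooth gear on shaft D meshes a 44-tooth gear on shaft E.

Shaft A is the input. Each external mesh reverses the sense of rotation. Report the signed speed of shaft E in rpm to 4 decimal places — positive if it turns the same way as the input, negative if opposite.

+2411.0936 rpm (same as input, |ω| = 2411.0936 rpm)

Stage 1 [69T→74T]: ω = 2058.0000×69/74 = 1918.9459 rpm, dir flips to −; running = −1918.9459
Stage 2 [58T→76T]: ω = 1918.9459×58/76 = 1464.4587 rpm, dir flips to +; running = +1464.4587
Stage 3 [89T→43T]: ω = 1464.4587×89/43 = 3031.0890 rpm, dir flips to −; running = −3031.0890
Stage 4 [35T→44T]: ω = 3031.0890×35/44 = 2411.0936 rpm, dir flips to +; running = +2411.0936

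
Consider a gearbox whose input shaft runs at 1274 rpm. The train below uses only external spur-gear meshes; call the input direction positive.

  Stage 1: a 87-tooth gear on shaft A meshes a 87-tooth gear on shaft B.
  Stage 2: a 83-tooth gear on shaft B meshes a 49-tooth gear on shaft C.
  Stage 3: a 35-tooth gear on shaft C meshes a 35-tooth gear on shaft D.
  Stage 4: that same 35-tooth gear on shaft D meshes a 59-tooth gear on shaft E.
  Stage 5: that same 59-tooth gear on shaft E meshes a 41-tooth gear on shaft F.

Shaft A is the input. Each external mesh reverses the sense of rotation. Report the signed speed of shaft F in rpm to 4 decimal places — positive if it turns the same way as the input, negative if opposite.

-1842.1951 rpm (opposite to input, |ω| = 1842.1951 rpm)

Stage 1 [87T→87T]: ω = 1274.0000×87/87 = 1274.0000 rpm, dir flips to −; running = −1274.0000
Stage 2 [83T→49T]: ω = 1274.0000×83/49 = 2158.0000 rpm, dir flips to +; running = +2158.0000
Stage 3 [35T→35T]: ω = 2158.0000×35/35 = 2158.0000 rpm, dir flips to −; running = −2158.0000
Stage 4 [35T→59T]: ω = 2158.0000×35/59 = 1280.1695 rpm, dir flips to +; running = +1280.1695
Stage 5 [59T→41T]: ω = 1280.1695×59/41 = 1842.1951 rpm, dir flips to −; running = −1842.1951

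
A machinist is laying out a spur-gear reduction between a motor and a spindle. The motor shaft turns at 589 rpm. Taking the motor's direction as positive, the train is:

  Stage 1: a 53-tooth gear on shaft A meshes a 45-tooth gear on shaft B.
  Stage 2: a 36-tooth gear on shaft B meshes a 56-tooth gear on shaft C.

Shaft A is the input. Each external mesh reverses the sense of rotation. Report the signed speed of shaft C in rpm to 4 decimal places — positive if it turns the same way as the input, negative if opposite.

+445.9571 rpm (same as input, |ω| = 445.9571 rpm)

Stage 1 [53T→45T]: ω = 589.0000×53/45 = 693.7111 rpm, dir flips to −; running = −693.7111
Stage 2 [36T→56T]: ω = 693.7111×36/56 = 445.9571 rpm, dir flips to +; running = +445.9571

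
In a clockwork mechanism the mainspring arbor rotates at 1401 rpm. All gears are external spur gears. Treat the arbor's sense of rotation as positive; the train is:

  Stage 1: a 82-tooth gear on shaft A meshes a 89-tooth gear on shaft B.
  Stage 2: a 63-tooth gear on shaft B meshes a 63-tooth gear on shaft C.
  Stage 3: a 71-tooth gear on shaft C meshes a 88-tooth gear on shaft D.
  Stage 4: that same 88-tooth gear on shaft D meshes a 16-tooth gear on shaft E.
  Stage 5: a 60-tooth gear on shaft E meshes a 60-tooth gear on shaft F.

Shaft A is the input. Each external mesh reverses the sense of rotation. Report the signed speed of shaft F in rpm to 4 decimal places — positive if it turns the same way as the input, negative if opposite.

-5727.9649 rpm (opposite to input, |ω| = 5727.9649 rpm)

Stage 1 [82T→89T]: ω = 1401.0000×82/89 = 1290.8090 rpm, dir flips to −; running = −1290.8090
Stage 2 [63T→63T]: ω = 1290.8090×63/63 = 1290.8090 rpm, dir flips to +; running = +1290.8090
Stage 3 [71T→88T]: ω = 1290.8090×71/88 = 1041.4482 rpm, dir flips to −; running = −1041.4482
Stage 4 [88T→16T]: ω = 1041.4482×88/16 = 5727.9649 rpm, dir flips to +; running = +5727.9649
Stage 5 [60T→60T]: ω = 5727.9649×60/60 = 5727.9649 rpm, dir flips to −; running = −5727.9649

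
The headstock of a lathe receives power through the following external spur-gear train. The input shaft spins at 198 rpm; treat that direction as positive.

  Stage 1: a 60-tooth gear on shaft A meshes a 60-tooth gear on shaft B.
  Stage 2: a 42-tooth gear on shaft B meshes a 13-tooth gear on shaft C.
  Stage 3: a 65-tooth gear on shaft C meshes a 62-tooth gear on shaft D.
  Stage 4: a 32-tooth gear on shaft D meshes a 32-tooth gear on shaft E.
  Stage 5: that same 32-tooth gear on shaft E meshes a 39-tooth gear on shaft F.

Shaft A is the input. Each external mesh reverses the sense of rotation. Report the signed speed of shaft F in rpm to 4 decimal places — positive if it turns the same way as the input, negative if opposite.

-550.2730 rpm (opposite to input, |ω| = 550.2730 rpm)

Stage 1 [60T→60T]: ω = 198.0000×60/60 = 198.0000 rpm, dir flips to −; running = −198.0000
Stage 2 [42T→13T]: ω = 198.0000×42/13 = 639.6923 rpm, dir flips to +; running = +639.6923
Stage 3 [65T→62T]: ω = 639.6923×65/62 = 670.6452 rpm, dir flips to −; running = −670.6452
Stage 4 [32T→32T]: ω = 670.6452×32/32 = 670.6452 rpm, dir flips to +; running = +670.6452
Stage 5 [32T→39T]: ω = 670.6452×32/39 = 550.2730 rpm, dir flips to −; running = −550.2730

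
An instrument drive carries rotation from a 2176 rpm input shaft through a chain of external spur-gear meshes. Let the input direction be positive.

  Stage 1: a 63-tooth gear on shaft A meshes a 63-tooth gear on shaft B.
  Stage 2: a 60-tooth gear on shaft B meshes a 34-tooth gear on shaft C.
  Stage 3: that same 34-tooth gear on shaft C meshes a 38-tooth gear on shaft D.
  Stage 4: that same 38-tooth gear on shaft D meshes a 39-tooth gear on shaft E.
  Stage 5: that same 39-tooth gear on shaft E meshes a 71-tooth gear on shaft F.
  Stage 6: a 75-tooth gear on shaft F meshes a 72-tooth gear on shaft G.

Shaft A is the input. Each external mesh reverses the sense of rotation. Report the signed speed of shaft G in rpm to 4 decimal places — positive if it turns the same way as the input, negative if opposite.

+1915.4930 rpm (same as input, |ω| = 1915.4930 rpm)

Stage 1 [63T→63T]: ω = 2176.0000×63/63 = 2176.0000 rpm, dir flips to −; running = −2176.0000
Stage 2 [60T→34T]: ω = 2176.0000×60/34 = 3840.0000 rpm, dir flips to +; running = +3840.0000
Stage 3 [34T→38T]: ω = 3840.0000×34/38 = 3435.7895 rpm, dir flips to −; running = −3435.7895
Stage 4 [38T→39T]: ω = 3435.7895×38/39 = 3347.6923 rpm, dir flips to +; running = +3347.6923
Stage 5 [39T→71T]: ω = 3347.6923×39/71 = 1838.8732 rpm, dir flips to −; running = −1838.8732
Stage 6 [75T→72T]: ω = 1838.8732×75/72 = 1915.4930 rpm, dir flips to +; running = +1915.4930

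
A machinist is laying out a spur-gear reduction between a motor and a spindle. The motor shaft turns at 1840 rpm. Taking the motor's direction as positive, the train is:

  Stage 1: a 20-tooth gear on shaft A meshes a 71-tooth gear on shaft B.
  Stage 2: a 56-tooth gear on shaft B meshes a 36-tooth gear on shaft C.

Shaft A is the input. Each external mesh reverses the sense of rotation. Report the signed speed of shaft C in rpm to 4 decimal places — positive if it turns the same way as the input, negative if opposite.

Stage 1 [20T→71T]: ω = 1840.0000×20/71 = 518.3099 rpm, dir flips to −; running = −518.3099
Stage 2 [56T→36T]: ω = 518.3099×56/36 = 806.2598 rpm, dir flips to +; running = +806.2598

+806.2598 rpm (same as input, |ω| = 806.2598 rpm)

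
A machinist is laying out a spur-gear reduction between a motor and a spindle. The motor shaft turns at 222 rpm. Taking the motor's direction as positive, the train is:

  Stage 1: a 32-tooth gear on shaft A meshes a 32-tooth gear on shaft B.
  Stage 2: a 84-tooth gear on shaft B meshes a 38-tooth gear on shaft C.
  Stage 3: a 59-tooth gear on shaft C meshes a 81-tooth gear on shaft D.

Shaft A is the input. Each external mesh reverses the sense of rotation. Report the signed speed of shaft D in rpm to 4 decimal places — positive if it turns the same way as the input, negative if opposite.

-357.4503 rpm (opposite to input, |ω| = 357.4503 rpm)

Stage 1 [32T→32T]: ω = 222.0000×32/32 = 222.0000 rpm, dir flips to −; running = −222.0000
Stage 2 [84T→38T]: ω = 222.0000×84/38 = 490.7368 rpm, dir flips to +; running = +490.7368
Stage 3 [59T→81T]: ω = 490.7368×59/81 = 357.4503 rpm, dir flips to −; running = −357.4503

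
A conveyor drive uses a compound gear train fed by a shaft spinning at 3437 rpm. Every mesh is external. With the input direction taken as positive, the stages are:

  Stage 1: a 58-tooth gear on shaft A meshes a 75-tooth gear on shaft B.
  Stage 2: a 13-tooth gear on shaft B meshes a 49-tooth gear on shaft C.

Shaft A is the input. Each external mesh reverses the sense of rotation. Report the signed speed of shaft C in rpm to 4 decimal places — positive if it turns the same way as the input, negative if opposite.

+705.1695 rpm (same as input, |ω| = 705.1695 rpm)

Stage 1 [58T→75T]: ω = 3437.0000×58/75 = 2657.9467 rpm, dir flips to −; running = −2657.9467
Stage 2 [13T→49T]: ω = 2657.9467×13/49 = 705.1695 rpm, dir flips to +; running = +705.1695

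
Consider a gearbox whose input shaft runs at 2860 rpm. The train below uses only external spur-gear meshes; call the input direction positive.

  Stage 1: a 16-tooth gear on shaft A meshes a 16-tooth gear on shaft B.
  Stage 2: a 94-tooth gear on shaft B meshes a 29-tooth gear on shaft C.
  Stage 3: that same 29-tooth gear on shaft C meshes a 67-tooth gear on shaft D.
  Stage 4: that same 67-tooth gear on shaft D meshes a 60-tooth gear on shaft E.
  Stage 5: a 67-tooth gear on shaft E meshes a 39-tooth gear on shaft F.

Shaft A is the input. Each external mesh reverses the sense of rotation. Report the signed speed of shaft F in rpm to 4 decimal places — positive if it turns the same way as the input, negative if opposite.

-7697.5556 rpm (opposite to input, |ω| = 7697.5556 rpm)

Stage 1 [16T→16T]: ω = 2860.0000×16/16 = 2860.0000 rpm, dir flips to −; running = −2860.0000
Stage 2 [94T→29T]: ω = 2860.0000×94/29 = 9270.3448 rpm, dir flips to +; running = +9270.3448
Stage 3 [29T→67T]: ω = 9270.3448×29/67 = 4012.5373 rpm, dir flips to −; running = −4012.5373
Stage 4 [67T→60T]: ω = 4012.5373×67/60 = 4480.6667 rpm, dir flips to +; running = +4480.6667
Stage 5 [67T→39T]: ω = 4480.6667×67/39 = 7697.5556 rpm, dir flips to −; running = −7697.5556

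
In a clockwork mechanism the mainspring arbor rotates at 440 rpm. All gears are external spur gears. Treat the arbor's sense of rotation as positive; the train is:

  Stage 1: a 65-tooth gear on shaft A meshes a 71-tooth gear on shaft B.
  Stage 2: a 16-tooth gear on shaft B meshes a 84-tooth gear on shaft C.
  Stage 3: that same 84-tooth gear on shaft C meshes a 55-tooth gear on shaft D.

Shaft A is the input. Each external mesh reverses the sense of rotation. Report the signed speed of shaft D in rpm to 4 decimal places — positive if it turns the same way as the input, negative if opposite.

Stage 1 [65T→71T]: ω = 440.0000×65/71 = 402.8169 rpm, dir flips to −; running = −402.8169
Stage 2 [16T→84T]: ω = 402.8169×16/84 = 76.7270 rpm, dir flips to +; running = +76.7270
Stage 3 [84T→55T]: ω = 76.7270×84/55 = 117.1831 rpm, dir flips to −; running = −117.1831

-117.1831 rpm (opposite to input, |ω| = 117.1831 rpm)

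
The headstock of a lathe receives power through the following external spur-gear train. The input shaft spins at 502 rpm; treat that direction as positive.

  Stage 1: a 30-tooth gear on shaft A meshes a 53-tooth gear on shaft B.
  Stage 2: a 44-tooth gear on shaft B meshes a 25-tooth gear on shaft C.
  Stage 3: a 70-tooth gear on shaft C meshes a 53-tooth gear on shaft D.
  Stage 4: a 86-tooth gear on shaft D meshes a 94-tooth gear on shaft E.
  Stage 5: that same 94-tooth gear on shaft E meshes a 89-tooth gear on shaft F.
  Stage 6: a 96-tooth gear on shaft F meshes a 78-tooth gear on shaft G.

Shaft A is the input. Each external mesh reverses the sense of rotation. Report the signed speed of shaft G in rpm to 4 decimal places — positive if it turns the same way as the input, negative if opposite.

Stage 1 [30T→53T]: ω = 502.0000×30/53 = 284.1509 rpm, dir flips to −; running = −284.1509
Stage 2 [44T→25T]: ω = 284.1509×44/25 = 500.1057 rpm, dir flips to +; running = +500.1057
Stage 3 [70T→53T]: ω = 500.1057×70/53 = 660.5169 rpm, dir flips to −; running = −660.5169
Stage 4 [86T→94T]: ω = 660.5169×86/94 = 604.3027 rpm, dir flips to +; running = +604.3027
Stage 5 [94T→89T]: ω = 604.3027×94/89 = 638.2523 rpm, dir flips to −; running = −638.2523
Stage 6 [96T→78T]: ω = 638.2523×96/78 = 785.5413 rpm, dir flips to +; running = +785.5413

+785.5413 rpm (same as input, |ω| = 785.5413 rpm)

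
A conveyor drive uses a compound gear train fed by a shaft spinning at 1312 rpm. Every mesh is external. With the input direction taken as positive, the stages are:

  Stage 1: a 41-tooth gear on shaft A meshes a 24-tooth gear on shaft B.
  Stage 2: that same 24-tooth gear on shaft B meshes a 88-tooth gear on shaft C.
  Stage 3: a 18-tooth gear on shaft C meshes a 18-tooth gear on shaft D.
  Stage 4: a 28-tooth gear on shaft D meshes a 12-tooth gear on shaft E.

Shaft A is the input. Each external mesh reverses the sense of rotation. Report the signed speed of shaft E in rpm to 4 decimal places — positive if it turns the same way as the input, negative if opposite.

+1426.3030 rpm (same as input, |ω| = 1426.3030 rpm)

Stage 1 [41T→24T]: ω = 1312.0000×41/24 = 2241.3333 rpm, dir flips to −; running = −2241.3333
Stage 2 [24T→88T]: ω = 2241.3333×24/88 = 611.2727 rpm, dir flips to +; running = +611.2727
Stage 3 [18T→18T]: ω = 611.2727×18/18 = 611.2727 rpm, dir flips to −; running = −611.2727
Stage 4 [28T→12T]: ω = 611.2727×28/12 = 1426.3030 rpm, dir flips to +; running = +1426.3030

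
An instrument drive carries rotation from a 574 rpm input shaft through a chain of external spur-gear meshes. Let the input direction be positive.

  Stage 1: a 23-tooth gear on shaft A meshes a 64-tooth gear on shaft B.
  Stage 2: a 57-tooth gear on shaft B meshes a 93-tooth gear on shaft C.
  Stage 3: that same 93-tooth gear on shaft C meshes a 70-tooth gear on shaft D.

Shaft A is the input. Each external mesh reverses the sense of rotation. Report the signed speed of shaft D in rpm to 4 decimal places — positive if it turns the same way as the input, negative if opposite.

Stage 1 [23T→64T]: ω = 574.0000×23/64 = 206.2812 rpm, dir flips to −; running = −206.2812
Stage 2 [57T→93T]: ω = 206.2812×57/93 = 126.4304 rpm, dir flips to +; running = +126.4304
Stage 3 [93T→70T]: ω = 126.4304×93/70 = 167.9719 rpm, dir flips to −; running = −167.9719

-167.9719 rpm (opposite to input, |ω| = 167.9719 rpm)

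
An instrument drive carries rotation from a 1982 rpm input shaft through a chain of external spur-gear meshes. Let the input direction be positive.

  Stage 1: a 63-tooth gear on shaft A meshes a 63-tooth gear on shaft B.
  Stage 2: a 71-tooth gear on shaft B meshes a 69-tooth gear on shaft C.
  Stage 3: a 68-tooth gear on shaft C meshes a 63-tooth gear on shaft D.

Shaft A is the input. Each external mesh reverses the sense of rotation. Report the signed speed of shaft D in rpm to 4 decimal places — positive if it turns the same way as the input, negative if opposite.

-2201.3103 rpm (opposite to input, |ω| = 2201.3103 rpm)

Stage 1 [63T→63T]: ω = 1982.0000×63/63 = 1982.0000 rpm, dir flips to −; running = −1982.0000
Stage 2 [71T→69T]: ω = 1982.0000×71/69 = 2039.4493 rpm, dir flips to +; running = +2039.4493
Stage 3 [68T→63T]: ω = 2039.4493×68/63 = 2201.3103 rpm, dir flips to −; running = −2201.3103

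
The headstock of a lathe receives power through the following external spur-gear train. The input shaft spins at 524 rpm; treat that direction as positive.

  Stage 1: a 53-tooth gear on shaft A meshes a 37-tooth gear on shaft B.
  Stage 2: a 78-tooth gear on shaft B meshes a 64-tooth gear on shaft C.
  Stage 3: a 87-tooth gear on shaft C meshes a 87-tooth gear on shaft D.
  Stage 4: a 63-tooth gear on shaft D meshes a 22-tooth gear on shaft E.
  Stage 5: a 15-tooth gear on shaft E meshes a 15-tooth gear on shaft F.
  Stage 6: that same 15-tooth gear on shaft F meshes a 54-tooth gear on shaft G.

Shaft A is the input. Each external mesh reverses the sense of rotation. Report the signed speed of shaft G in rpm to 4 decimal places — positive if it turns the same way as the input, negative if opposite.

+727.6716 rpm (same as input, |ω| = 727.6716 rpm)

Stage 1 [53T→37T]: ω = 524.0000×53/37 = 750.5946 rpm, dir flips to −; running = −750.5946
Stage 2 [78T→64T]: ω = 750.5946×78/64 = 914.7872 rpm, dir flips to +; running = +914.7872
Stage 3 [87T→87T]: ω = 914.7872×87/87 = 914.7872 rpm, dir flips to −; running = −914.7872
Stage 4 [63T→22T]: ω = 914.7872×63/22 = 2619.6178 rpm, dir flips to +; running = +2619.6178
Stage 5 [15T→15T]: ω = 2619.6178×15/15 = 2619.6178 rpm, dir flips to −; running = −2619.6178
Stage 6 [15T→54T]: ω = 2619.6178×15/54 = 727.6716 rpm, dir flips to +; running = +727.6716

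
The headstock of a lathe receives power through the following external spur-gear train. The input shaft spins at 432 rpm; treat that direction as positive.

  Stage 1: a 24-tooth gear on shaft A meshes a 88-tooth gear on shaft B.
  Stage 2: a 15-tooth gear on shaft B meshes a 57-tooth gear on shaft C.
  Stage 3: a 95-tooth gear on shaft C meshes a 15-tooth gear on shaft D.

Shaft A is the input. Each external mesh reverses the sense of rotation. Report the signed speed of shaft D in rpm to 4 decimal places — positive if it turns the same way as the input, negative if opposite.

-196.3636 rpm (opposite to input, |ω| = 196.3636 rpm)

Stage 1 [24T→88T]: ω = 432.0000×24/88 = 117.8182 rpm, dir flips to −; running = −117.8182
Stage 2 [15T→57T]: ω = 117.8182×15/57 = 31.0048 rpm, dir flips to +; running = +31.0048
Stage 3 [95T→15T]: ω = 31.0048×95/15 = 196.3636 rpm, dir flips to −; running = −196.3636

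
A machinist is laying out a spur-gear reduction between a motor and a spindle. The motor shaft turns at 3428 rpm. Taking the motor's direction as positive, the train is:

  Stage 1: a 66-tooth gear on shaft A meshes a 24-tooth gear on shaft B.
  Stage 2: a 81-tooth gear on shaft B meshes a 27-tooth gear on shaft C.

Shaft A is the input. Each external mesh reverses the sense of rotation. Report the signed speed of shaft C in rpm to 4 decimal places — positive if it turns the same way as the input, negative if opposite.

Stage 1 [66T→24T]: ω = 3428.0000×66/24 = 9427.0000 rpm, dir flips to −; running = −9427.0000
Stage 2 [81T→27T]: ω = 9427.0000×81/27 = 28281.0000 rpm, dir flips to +; running = +28281.0000

+28281.0000 rpm (same as input, |ω| = 28281.0000 rpm)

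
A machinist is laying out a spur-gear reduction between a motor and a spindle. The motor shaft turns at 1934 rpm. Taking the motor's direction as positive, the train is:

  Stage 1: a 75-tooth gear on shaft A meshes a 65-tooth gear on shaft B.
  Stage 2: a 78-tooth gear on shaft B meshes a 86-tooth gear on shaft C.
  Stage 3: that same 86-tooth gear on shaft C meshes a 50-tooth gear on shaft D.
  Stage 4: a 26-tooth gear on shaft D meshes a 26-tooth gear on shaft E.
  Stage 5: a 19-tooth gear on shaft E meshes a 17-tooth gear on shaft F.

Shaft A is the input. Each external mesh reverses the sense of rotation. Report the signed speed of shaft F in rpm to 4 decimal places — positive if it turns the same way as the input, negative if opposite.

Stage 1 [75T→65T]: ω = 1934.0000×75/65 = 2231.5385 rpm, dir flips to −; running = −2231.5385
Stage 2 [78T→86T]: ω = 2231.5385×78/86 = 2023.9535 rpm, dir flips to +; running = +2023.9535
Stage 3 [86T→50T]: ω = 2023.9535×86/50 = 3481.2000 rpm, dir flips to −; running = −3481.2000
Stage 4 [26T→26T]: ω = 3481.2000×26/26 = 3481.2000 rpm, dir flips to +; running = +3481.2000
Stage 5 [19T→17T]: ω = 3481.2000×19/17 = 3890.7529 rpm, dir flips to −; running = −3890.7529

-3890.7529 rpm (opposite to input, |ω| = 3890.7529 rpm)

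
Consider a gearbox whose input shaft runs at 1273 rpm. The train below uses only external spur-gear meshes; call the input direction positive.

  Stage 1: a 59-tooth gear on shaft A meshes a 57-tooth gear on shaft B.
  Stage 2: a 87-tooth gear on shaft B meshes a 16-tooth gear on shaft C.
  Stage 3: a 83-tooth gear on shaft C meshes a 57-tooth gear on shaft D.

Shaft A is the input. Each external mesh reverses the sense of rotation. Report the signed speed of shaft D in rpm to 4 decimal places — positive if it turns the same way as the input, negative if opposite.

Stage 1 [59T→57T]: ω = 1273.0000×59/57 = 1317.6667 rpm, dir flips to −; running = −1317.6667
Stage 2 [87T→16T]: ω = 1317.6667×87/16 = 7164.8125 rpm, dir flips to +; running = +7164.8125
Stage 3 [83T→57T]: ω = 7164.8125×83/57 = 10432.9726 rpm, dir flips to −; running = −10432.9726

-10432.9726 rpm (opposite to input, |ω| = 10432.9726 rpm)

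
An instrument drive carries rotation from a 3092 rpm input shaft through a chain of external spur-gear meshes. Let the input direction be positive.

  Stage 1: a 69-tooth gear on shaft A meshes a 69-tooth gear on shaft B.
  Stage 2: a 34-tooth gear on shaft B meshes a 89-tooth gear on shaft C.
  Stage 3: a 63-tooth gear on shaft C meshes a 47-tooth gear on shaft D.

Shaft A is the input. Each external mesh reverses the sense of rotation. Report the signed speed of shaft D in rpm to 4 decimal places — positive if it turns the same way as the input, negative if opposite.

Stage 1 [69T→69T]: ω = 3092.0000×69/69 = 3092.0000 rpm, dir flips to −; running = −3092.0000
Stage 2 [34T→89T]: ω = 3092.0000×34/89 = 1181.2135 rpm, dir flips to +; running = +1181.2135
Stage 3 [63T→47T]: ω = 1181.2135×63/47 = 1583.3287 rpm, dir flips to −; running = −1583.3287

-1583.3287 rpm (opposite to input, |ω| = 1583.3287 rpm)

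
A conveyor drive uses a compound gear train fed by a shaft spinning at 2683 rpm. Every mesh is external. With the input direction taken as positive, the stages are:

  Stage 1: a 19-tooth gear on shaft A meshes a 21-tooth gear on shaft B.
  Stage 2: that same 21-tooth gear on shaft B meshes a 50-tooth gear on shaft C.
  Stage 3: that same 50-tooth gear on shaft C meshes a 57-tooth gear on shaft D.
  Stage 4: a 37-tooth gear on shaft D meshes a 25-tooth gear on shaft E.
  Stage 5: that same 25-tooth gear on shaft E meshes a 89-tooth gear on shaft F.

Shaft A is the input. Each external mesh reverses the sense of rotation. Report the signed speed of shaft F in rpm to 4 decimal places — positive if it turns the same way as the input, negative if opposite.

-371.8015 rpm (opposite to input, |ω| = 371.8015 rpm)

Stage 1 [19T→21T]: ω = 2683.0000×19/21 = 2427.4762 rpm, dir flips to −; running = −2427.4762
Stage 2 [21T→50T]: ω = 2427.4762×21/50 = 1019.5400 rpm, dir flips to +; running = +1019.5400
Stage 3 [50T→57T]: ω = 1019.5400×50/57 = 894.3333 rpm, dir flips to −; running = −894.3333
Stage 4 [37T→25T]: ω = 894.3333×37/25 = 1323.6133 rpm, dir flips to +; running = +1323.6133
Stage 5 [25T→89T]: ω = 1323.6133×25/89 = 371.8015 rpm, dir flips to −; running = −371.8015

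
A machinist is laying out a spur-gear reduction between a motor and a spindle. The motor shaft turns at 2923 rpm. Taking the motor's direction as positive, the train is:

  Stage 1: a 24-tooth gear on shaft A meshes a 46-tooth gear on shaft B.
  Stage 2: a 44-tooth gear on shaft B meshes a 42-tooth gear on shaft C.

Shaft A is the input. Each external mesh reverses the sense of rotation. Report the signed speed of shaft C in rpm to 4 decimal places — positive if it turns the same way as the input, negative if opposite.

+1597.6646 rpm (same as input, |ω| = 1597.6646 rpm)

Stage 1 [24T→46T]: ω = 2923.0000×24/46 = 1525.0435 rpm, dir flips to −; running = −1525.0435
Stage 2 [44T→42T]: ω = 1525.0435×44/42 = 1597.6646 rpm, dir flips to +; running = +1597.6646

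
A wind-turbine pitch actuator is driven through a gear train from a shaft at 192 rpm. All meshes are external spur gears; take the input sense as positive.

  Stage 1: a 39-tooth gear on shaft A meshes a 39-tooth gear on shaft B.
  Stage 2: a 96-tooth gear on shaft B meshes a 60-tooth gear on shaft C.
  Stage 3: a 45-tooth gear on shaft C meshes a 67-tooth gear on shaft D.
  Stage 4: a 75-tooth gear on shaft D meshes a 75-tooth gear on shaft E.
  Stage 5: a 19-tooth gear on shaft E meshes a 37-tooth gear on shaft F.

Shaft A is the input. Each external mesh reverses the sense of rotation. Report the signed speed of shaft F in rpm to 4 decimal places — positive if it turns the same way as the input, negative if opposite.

-105.9524 rpm (opposite to input, |ω| = 105.9524 rpm)

Stage 1 [39T→39T]: ω = 192.0000×39/39 = 192.0000 rpm, dir flips to −; running = −192.0000
Stage 2 [96T→60T]: ω = 192.0000×96/60 = 307.2000 rpm, dir flips to +; running = +307.2000
Stage 3 [45T→67T]: ω = 307.2000×45/67 = 206.3284 rpm, dir flips to −; running = −206.3284
Stage 4 [75T→75T]: ω = 206.3284×75/75 = 206.3284 rpm, dir flips to +; running = +206.3284
Stage 5 [19T→37T]: ω = 206.3284×19/37 = 105.9524 rpm, dir flips to −; running = −105.9524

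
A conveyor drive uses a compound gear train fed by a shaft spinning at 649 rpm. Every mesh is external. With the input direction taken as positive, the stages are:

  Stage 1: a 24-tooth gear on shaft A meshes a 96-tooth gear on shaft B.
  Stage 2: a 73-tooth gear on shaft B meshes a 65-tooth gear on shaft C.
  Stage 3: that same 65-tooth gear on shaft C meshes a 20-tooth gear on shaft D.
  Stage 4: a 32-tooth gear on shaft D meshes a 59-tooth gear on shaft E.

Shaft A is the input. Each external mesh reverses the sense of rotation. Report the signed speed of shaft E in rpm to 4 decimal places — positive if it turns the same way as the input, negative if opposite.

Stage 1 [24T→96T]: ω = 649.0000×24/96 = 162.2500 rpm, dir flips to −; running = −162.2500
Stage 2 [73T→65T]: ω = 162.2500×73/65 = 182.2192 rpm, dir flips to +; running = +182.2192
Stage 3 [65T→20T]: ω = 182.2192×65/20 = 592.2125 rpm, dir flips to −; running = −592.2125
Stage 4 [32T→59T]: ω = 592.2125×32/59 = 321.2000 rpm, dir flips to +; running = +321.2000

+321.2000 rpm (same as input, |ω| = 321.2000 rpm)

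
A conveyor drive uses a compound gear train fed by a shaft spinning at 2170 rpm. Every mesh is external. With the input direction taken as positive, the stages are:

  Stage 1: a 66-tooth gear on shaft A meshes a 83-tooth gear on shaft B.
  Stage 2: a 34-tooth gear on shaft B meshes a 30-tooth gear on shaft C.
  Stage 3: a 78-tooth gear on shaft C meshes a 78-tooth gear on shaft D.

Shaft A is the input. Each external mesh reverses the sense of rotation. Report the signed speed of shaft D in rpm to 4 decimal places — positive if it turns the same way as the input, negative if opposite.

Stage 1 [66T→83T]: ω = 2170.0000×66/83 = 1725.5422 rpm, dir flips to −; running = −1725.5422
Stage 2 [34T→30T]: ω = 1725.5422×34/30 = 1955.6145 rpm, dir flips to +; running = +1955.6145
Stage 3 [78T→78T]: ω = 1955.6145×78/78 = 1955.6145 rpm, dir flips to −; running = −1955.6145

-1955.6145 rpm (opposite to input, |ω| = 1955.6145 rpm)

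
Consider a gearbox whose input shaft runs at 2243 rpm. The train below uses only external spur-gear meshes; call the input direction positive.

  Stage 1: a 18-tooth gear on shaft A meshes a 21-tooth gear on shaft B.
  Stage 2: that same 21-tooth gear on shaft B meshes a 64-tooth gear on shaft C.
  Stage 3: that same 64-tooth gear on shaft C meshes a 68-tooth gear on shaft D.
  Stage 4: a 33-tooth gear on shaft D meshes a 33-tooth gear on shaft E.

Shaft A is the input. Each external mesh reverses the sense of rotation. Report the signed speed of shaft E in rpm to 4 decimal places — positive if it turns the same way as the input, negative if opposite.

Stage 1 [18T→21T]: ω = 2243.0000×18/21 = 1922.5714 rpm, dir flips to −; running = −1922.5714
Stage 2 [21T→64T]: ω = 1922.5714×21/64 = 630.8438 rpm, dir flips to +; running = +630.8438
Stage 3 [64T→68T]: ω = 630.8438×64/68 = 593.7353 rpm, dir flips to −; running = −593.7353
Stage 4 [33T→33T]: ω = 593.7353×33/33 = 593.7353 rpm, dir flips to +; running = +593.7353

+593.7353 rpm (same as input, |ω| = 593.7353 rpm)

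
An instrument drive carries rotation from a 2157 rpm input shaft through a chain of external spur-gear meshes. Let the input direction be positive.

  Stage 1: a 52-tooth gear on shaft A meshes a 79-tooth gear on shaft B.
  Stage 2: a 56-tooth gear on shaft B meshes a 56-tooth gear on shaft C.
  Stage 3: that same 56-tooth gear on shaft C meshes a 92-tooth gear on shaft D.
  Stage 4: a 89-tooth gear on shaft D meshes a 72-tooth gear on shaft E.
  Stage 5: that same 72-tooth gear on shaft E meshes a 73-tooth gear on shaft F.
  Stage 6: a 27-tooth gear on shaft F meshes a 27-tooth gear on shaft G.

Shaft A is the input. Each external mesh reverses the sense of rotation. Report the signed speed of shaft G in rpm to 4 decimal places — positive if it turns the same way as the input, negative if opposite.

Stage 1 [52T→79T]: ω = 2157.0000×52/79 = 1419.7975 rpm, dir flips to −; running = −1419.7975
Stage 2 [56T→56T]: ω = 1419.7975×56/56 = 1419.7975 rpm, dir flips to +; running = +1419.7975
Stage 3 [56T→92T]: ω = 1419.7975×56/92 = 864.2245 rpm, dir flips to −; running = −864.2245
Stage 4 [89T→72T]: ω = 864.2245×89/72 = 1068.2776 rpm, dir flips to +; running = +1068.2776
Stage 5 [72T→73T]: ω = 1068.2776×72/73 = 1053.6436 rpm, dir flips to −; running = −1053.6436
Stage 6 [27T→27T]: ω = 1053.6436×27/27 = 1053.6436 rpm, dir flips to +; running = +1053.6436

+1053.6436 rpm (same as input, |ω| = 1053.6436 rpm)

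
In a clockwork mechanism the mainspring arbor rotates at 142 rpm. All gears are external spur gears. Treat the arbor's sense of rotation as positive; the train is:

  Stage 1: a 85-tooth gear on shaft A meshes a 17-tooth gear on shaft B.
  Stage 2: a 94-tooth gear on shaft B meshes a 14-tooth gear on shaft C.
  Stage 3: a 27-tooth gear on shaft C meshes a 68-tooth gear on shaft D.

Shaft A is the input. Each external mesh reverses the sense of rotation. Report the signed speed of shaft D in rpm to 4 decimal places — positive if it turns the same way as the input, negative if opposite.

Stage 1 [85T→17T]: ω = 142.0000×85/17 = 710.0000 rpm, dir flips to −; running = −710.0000
Stage 2 [94T→14T]: ω = 710.0000×94/14 = 4767.1429 rpm, dir flips to +; running = +4767.1429
Stage 3 [27T→68T]: ω = 4767.1429×27/68 = 1892.8361 rpm, dir flips to −; running = −1892.8361

-1892.8361 rpm (opposite to input, |ω| = 1892.8361 rpm)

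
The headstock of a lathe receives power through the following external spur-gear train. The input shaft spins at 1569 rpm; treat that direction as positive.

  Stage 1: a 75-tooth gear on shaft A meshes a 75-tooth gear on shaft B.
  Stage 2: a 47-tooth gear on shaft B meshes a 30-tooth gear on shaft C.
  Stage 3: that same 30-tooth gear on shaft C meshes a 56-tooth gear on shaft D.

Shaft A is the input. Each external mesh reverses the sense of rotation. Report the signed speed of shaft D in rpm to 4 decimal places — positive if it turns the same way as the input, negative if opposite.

Stage 1 [75T→75T]: ω = 1569.0000×75/75 = 1569.0000 rpm, dir flips to −; running = −1569.0000
Stage 2 [47T→30T]: ω = 1569.0000×47/30 = 2458.1000 rpm, dir flips to +; running = +2458.1000
Stage 3 [30T→56T]: ω = 2458.1000×30/56 = 1316.8393 rpm, dir flips to −; running = −1316.8393

-1316.8393 rpm (opposite to input, |ω| = 1316.8393 rpm)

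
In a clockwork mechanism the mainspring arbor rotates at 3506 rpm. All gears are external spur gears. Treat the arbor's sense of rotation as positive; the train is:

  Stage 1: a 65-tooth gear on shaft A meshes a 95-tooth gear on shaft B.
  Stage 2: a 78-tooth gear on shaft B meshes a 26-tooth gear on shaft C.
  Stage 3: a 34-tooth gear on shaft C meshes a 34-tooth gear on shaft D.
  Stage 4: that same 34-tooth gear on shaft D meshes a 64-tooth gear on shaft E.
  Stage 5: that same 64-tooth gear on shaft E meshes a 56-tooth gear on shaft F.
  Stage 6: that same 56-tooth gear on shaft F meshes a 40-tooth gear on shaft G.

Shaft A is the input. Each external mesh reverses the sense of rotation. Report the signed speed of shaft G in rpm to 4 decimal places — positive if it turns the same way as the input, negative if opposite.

+6117.0474 rpm (same as input, |ω| = 6117.0474 rpm)

Stage 1 [65T→95T]: ω = 3506.0000×65/95 = 2398.8421 rpm, dir flips to −; running = −2398.8421
Stage 2 [78T→26T]: ω = 2398.8421×78/26 = 7196.5263 rpm, dir flips to +; running = +7196.5263
Stage 3 [34T→34T]: ω = 7196.5263×34/34 = 7196.5263 rpm, dir flips to −; running = −7196.5263
Stage 4 [34T→64T]: ω = 7196.5263×34/64 = 3823.1546 rpm, dir flips to +; running = +3823.1546
Stage 5 [64T→56T]: ω = 3823.1546×64/56 = 4369.3195 rpm, dir flips to −; running = −4369.3195
Stage 6 [56T→40T]: ω = 4369.3195×56/40 = 6117.0474 rpm, dir flips to +; running = +6117.0474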